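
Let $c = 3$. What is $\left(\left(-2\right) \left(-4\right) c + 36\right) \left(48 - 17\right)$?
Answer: $1860$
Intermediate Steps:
$\left(\left(-2\right) \left(-4\right) c + 36\right) \left(48 - 17\right) = \left(\left(-2\right) \left(-4\right) 3 + 36\right) \left(48 - 17\right) = \left(8 \cdot 3 + 36\right) \left(48 - 17\right) = \left(24 + 36\right) 31 = 60 \cdot 31 = 1860$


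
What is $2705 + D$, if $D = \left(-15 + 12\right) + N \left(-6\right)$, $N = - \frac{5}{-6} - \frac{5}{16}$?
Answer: $\frac{21591}{8} \approx 2698.9$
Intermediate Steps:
$N = \frac{25}{48}$ ($N = \left(-5\right) \left(- \frac{1}{6}\right) - \frac{5}{16} = \frac{5}{6} - \frac{5}{16} = \frac{25}{48} \approx 0.52083$)
$D = - \frac{49}{8}$ ($D = \left(-15 + 12\right) + \frac{25}{48} \left(-6\right) = -3 - \frac{25}{8} = - \frac{49}{8} \approx -6.125$)
$2705 + D = 2705 - \frac{49}{8} = \frac{21591}{8}$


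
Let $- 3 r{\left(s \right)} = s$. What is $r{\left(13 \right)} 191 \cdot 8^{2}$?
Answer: $- \frac{158912}{3} \approx -52971.0$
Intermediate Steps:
$r{\left(s \right)} = - \frac{s}{3}$
$r{\left(13 \right)} 191 \cdot 8^{2} = \left(- \frac{1}{3}\right) 13 \cdot 191 \cdot 8^{2} = \left(- \frac{13}{3}\right) 191 \cdot 64 = \left(- \frac{2483}{3}\right) 64 = - \frac{158912}{3}$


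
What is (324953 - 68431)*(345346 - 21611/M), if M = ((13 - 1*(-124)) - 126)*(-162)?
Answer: 78935434179763/891 ≈ 8.8592e+10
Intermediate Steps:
M = -1782 (M = ((13 + 124) - 126)*(-162) = (137 - 126)*(-162) = 11*(-162) = -1782)
(324953 - 68431)*(345346 - 21611/M) = (324953 - 68431)*(345346 - 21611/(-1782)) = 256522*(345346 - 21611*(-1/1782)) = 256522*(345346 + 21611/1782) = 256522*(615428183/1782) = 78935434179763/891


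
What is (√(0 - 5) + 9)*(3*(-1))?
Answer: -27 - 3*I*√5 ≈ -27.0 - 6.7082*I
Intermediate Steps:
(√(0 - 5) + 9)*(3*(-1)) = (√(-5) + 9)*(-3) = (I*√5 + 9)*(-3) = (9 + I*√5)*(-3) = -27 - 3*I*√5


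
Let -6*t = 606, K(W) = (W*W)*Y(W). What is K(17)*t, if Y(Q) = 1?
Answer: -29189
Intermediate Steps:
K(W) = W² (K(W) = (W*W)*1 = W²*1 = W²)
t = -101 (t = -⅙*606 = -101)
K(17)*t = 17²*(-101) = 289*(-101) = -29189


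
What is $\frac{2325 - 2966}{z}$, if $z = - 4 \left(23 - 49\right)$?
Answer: $- \frac{641}{104} \approx -6.1635$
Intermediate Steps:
$z = 104$ ($z = \left(-4\right) \left(-26\right) = 104$)
$\frac{2325 - 2966}{z} = \frac{2325 - 2966}{104} = \left(-641\right) \frac{1}{104} = - \frac{641}{104}$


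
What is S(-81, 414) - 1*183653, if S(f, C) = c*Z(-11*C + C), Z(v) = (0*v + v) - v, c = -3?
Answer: -183653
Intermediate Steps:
Z(v) = 0 (Z(v) = (0 + v) - v = v - v = 0)
S(f, C) = 0 (S(f, C) = -3*0 = 0)
S(-81, 414) - 1*183653 = 0 - 1*183653 = 0 - 183653 = -183653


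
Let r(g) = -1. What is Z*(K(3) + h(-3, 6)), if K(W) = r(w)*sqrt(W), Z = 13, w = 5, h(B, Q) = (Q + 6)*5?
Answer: 780 - 13*sqrt(3) ≈ 757.48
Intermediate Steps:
h(B, Q) = 30 + 5*Q (h(B, Q) = (6 + Q)*5 = 30 + 5*Q)
K(W) = -sqrt(W)
Z*(K(3) + h(-3, 6)) = 13*(-sqrt(3) + (30 + 5*6)) = 13*(-sqrt(3) + (30 + 30)) = 13*(-sqrt(3) + 60) = 13*(60 - sqrt(3)) = 780 - 13*sqrt(3)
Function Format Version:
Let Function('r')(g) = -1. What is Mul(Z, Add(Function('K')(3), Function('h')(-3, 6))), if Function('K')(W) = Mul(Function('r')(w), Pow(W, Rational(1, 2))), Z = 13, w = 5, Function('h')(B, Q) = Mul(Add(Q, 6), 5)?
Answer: Add(780, Mul(-13, Pow(3, Rational(1, 2)))) ≈ 757.48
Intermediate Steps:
Function('h')(B, Q) = Add(30, Mul(5, Q)) (Function('h')(B, Q) = Mul(Add(6, Q), 5) = Add(30, Mul(5, Q)))
Function('K')(W) = Mul(-1, Pow(W, Rational(1, 2)))
Mul(Z, Add(Function('K')(3), Function('h')(-3, 6))) = Mul(13, Add(Mul(-1, Pow(3, Rational(1, 2))), Add(30, Mul(5, 6)))) = Mul(13, Add(Mul(-1, Pow(3, Rational(1, 2))), Add(30, 30))) = Mul(13, Add(Mul(-1, Pow(3, Rational(1, 2))), 60)) = Mul(13, Add(60, Mul(-1, Pow(3, Rational(1, 2))))) = Add(780, Mul(-13, Pow(3, Rational(1, 2))))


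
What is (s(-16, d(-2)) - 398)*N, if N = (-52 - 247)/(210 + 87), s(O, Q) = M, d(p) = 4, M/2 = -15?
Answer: 127972/297 ≈ 430.88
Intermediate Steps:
M = -30 (M = 2*(-15) = -30)
s(O, Q) = -30
N = -299/297 ≈ -1.0067
(s(-16, d(-2)) - 398)*N = (-30 - 398)*(-299/297) = -428*(-299/297) = 127972/297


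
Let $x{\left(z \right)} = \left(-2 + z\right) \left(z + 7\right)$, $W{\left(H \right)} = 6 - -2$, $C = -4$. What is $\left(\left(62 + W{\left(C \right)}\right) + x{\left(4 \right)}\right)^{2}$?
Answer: $8464$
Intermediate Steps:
$W{\left(H \right)} = 8$ ($W{\left(H \right)} = 6 + 2 = 8$)
$x{\left(z \right)} = \left(-2 + z\right) \left(7 + z\right)$
$\left(\left(62 + W{\left(C \right)}\right) + x{\left(4 \right)}\right)^{2} = \left(\left(62 + 8\right) + \left(-14 + 4^{2} + 5 \cdot 4\right)\right)^{2} = \left(70 + \left(-14 + 16 + 20\right)\right)^{2} = \left(70 + 22\right)^{2} = 92^{2} = 8464$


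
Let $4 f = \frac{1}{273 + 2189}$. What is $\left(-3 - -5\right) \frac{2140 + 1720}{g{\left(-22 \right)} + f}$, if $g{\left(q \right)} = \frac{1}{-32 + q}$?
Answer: $- \frac{2052717120}{4897} \approx -4.1918 \cdot 10^{5}$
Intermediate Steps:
$f = \frac{1}{9848}$ ($f = \frac{1}{4 \left(273 + 2189\right)} = \frac{1}{4 \cdot 2462} = \frac{1}{4} \cdot \frac{1}{2462} = \frac{1}{9848} \approx 0.00010154$)
$\left(-3 - -5\right) \frac{2140 + 1720}{g{\left(-22 \right)} + f} = \left(-3 - -5\right) \frac{2140 + 1720}{\frac{1}{-32 - 22} + \frac{1}{9848}} = \left(-3 + 5\right) \frac{3860}{\frac{1}{-54} + \frac{1}{9848}} = 2 \frac{3860}{- \frac{1}{54} + \frac{1}{9848}} = 2 \frac{3860}{- \frac{4897}{265896}} = 2 \cdot 3860 \left(- \frac{265896}{4897}\right) = 2 \left(- \frac{1026358560}{4897}\right) = - \frac{2052717120}{4897}$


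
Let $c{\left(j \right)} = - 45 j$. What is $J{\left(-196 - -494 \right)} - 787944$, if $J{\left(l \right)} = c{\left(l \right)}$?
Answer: $-801354$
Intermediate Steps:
$J{\left(l \right)} = - 45 l$
$J{\left(-196 - -494 \right)} - 787944 = - 45 \left(-196 - -494\right) - 787944 = - 45 \left(-196 + 494\right) - 787944 = \left(-45\right) 298 - 787944 = -13410 - 787944 = -801354$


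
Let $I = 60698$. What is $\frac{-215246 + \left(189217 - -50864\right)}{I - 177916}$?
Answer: $- \frac{24835}{117218} \approx -0.21187$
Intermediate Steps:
$\frac{-215246 + \left(189217 - -50864\right)}{I - 177916} = \frac{-215246 + \left(189217 - -50864\right)}{60698 - 177916} = \frac{-215246 + \left(189217 + 50864\right)}{-117218} = \left(-215246 + 240081\right) \left(- \frac{1}{117218}\right) = 24835 \left(- \frac{1}{117218}\right) = - \frac{24835}{117218}$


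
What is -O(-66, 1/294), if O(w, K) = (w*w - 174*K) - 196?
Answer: -203811/49 ≈ -4159.4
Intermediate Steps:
O(w, K) = -196 + w**2 - 174*K (O(w, K) = (w**2 - 174*K) - 196 = -196 + w**2 - 174*K)
-O(-66, 1/294) = -(-196 + (-66)**2 - 174/294) = -(-196 + 4356 - 174*1/294) = -(-196 + 4356 - 29/49) = -1*203811/49 = -203811/49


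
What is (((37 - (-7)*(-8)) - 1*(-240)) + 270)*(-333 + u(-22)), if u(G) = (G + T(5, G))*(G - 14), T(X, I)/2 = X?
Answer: 48609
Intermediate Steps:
T(X, I) = 2*X
u(G) = (-14 + G)*(10 + G) (u(G) = (G + 2*5)*(G - 14) = (G + 10)*(-14 + G) = (10 + G)*(-14 + G) = (-14 + G)*(10 + G))
(((37 - (-7)*(-8)) - 1*(-240)) + 270)*(-333 + u(-22)) = (((37 - (-7)*(-8)) - 1*(-240)) + 270)*(-333 + (-140 + (-22)² - 4*(-22))) = (((37 - 1*56) + 240) + 270)*(-333 + (-140 + 484 + 88)) = (((37 - 56) + 240) + 270)*(-333 + 432) = ((-19 + 240) + 270)*99 = (221 + 270)*99 = 491*99 = 48609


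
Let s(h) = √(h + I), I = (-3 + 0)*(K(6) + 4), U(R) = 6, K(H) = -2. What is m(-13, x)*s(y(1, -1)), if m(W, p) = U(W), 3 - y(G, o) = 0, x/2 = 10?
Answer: 6*I*√3 ≈ 10.392*I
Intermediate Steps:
x = 20 (x = 2*10 = 20)
y(G, o) = 3 (y(G, o) = 3 - 1*0 = 3 + 0 = 3)
I = -6 (I = (-3 + 0)*(-2 + 4) = -3*2 = -6)
m(W, p) = 6
s(h) = √(-6 + h) (s(h) = √(h - 6) = √(-6 + h))
m(-13, x)*s(y(1, -1)) = 6*√(-6 + 3) = 6*√(-3) = 6*(I*√3) = 6*I*√3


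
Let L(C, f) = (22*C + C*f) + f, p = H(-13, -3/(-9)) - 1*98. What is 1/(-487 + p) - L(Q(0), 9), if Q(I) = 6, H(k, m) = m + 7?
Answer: -337938/1733 ≈ -195.00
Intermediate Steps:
H(k, m) = 7 + m
p = -272/3 (p = (7 - 3/(-9)) - 1*98 = (7 - 3*(-⅑)) - 98 = (7 + ⅓) - 98 = 22/3 - 98 = -272/3 ≈ -90.667)
L(C, f) = f + 22*C + C*f
1/(-487 + p) - L(Q(0), 9) = 1/(-487 - 272/3) - (9 + 22*6 + 6*9) = 1/(-1733/3) - (9 + 132 + 54) = -3/1733 - 1*195 = -3/1733 - 195 = -337938/1733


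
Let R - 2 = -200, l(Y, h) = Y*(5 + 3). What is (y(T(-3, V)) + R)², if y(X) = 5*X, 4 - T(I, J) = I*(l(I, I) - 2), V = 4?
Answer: 322624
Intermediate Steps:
l(Y, h) = 8*Y (l(Y, h) = Y*8 = 8*Y)
T(I, J) = 4 - I*(-2 + 8*I) (T(I, J) = 4 - I*(8*I - 2) = 4 - I*(-2 + 8*I))
R = -198 (R = 2 - 200 = -198)
(y(T(-3, V)) + R)² = (5*(4 - 8*(-3)² + 2*(-3)) - 198)² = (5*(4 - 8*9 - 6) - 198)² = (5*(4 - 72 - 6) - 198)² = (5*(-74) - 198)² = (-370 - 198)² = (-568)² = 322624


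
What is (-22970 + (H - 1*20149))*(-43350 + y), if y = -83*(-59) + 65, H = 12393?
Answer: 1179509688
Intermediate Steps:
y = 4962 (y = 4897 + 65 = 4962)
(-22970 + (H - 1*20149))*(-43350 + y) = (-22970 + (12393 - 1*20149))*(-43350 + 4962) = (-22970 + (12393 - 20149))*(-38388) = (-22970 - 7756)*(-38388) = -30726*(-38388) = 1179509688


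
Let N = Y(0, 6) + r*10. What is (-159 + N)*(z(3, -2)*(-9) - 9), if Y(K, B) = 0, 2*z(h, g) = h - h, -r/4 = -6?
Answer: -729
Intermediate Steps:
r = 24 (r = -4*(-6) = 24)
z(h, g) = 0 (z(h, g) = (h - h)/2 = (½)*0 = 0)
N = 240 (N = 0 + 24*10 = 0 + 240 = 240)
(-159 + N)*(z(3, -2)*(-9) - 9) = (-159 + 240)*(0*(-9) - 9) = 81*(0 - 9) = 81*(-9) = -729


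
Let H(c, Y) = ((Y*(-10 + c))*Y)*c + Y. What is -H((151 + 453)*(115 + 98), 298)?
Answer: -1469710692061834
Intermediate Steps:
H(c, Y) = Y + c*Y²*(-10 + c) (H(c, Y) = (Y²*(-10 + c))*c + Y = c*Y²*(-10 + c) + Y = Y + c*Y²*(-10 + c))
-H((151 + 453)*(115 + 98), 298) = -298*(1 + 298*((151 + 453)*(115 + 98))² - 10*298*(151 + 453)*(115 + 98)) = -298*(1 + 298*(604*213)² - 10*298*604*213) = -298*(1 + 298*128652² - 10*298*128652) = -298*(1 + 298*16551337104 - 383382960) = -298*(1 + 4932298456992 - 383382960) = -298*4931915074033 = -1*1469710692061834 = -1469710692061834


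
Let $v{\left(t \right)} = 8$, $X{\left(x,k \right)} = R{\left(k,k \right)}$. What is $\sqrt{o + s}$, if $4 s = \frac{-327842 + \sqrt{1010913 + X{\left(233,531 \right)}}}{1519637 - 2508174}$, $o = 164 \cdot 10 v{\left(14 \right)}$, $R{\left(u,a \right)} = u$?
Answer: $\frac{\sqrt{51284063495312274 - 1977074 \sqrt{252861}}}{1977074} \approx 114.54$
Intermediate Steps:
$X{\left(x,k \right)} = k$
$o = 13120$ ($o = 164 \cdot 10 \cdot 8 = 1640 \cdot 8 = 13120$)
$s = \frac{163921}{1977074} - \frac{\sqrt{252861}}{1977074}$ ($s = \frac{\left(-327842 + \sqrt{1010913 + 531}\right) \frac{1}{1519637 - 2508174}}{4} = \frac{\left(-327842 + \sqrt{1011444}\right) \frac{1}{-988537}}{4} = \frac{\left(-327842 + 2 \sqrt{252861}\right) \left(- \frac{1}{988537}\right)}{4} = \frac{\frac{327842}{988537} - \frac{2 \sqrt{252861}}{988537}}{4} = \frac{163921}{1977074} - \frac{\sqrt{252861}}{1977074} \approx 0.082657$)
$\sqrt{o + s} = \sqrt{13120 + \left(\frac{163921}{1977074} - \frac{\sqrt{252861}}{1977074}\right)} = \sqrt{\frac{25939374801}{1977074} - \frac{\sqrt{252861}}{1977074}}$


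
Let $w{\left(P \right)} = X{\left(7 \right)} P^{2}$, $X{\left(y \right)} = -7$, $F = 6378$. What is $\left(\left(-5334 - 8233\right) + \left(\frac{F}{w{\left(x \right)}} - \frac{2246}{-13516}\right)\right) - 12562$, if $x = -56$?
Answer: $- \frac{969074456223}{37087904} \approx -26129.0$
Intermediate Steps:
$w{\left(P \right)} = - 7 P^{2}$
$\left(\left(-5334 - 8233\right) + \left(\frac{F}{w{\left(x \right)}} - \frac{2246}{-13516}\right)\right) - 12562 = \left(\left(-5334 - 8233\right) + \left(\frac{6378}{\left(-7\right) \left(-56\right)^{2}} - \frac{2246}{-13516}\right)\right) - 12562 = \left(\left(-5334 - 8233\right) + \left(\frac{6378}{\left(-7\right) 3136} - - \frac{1123}{6758}\right)\right) - 12562 = \left(-13567 + \left(\frac{6378}{-21952} + \frac{1123}{6758}\right)\right) - 12562 = \left(-13567 + \left(6378 \left(- \frac{1}{21952}\right) + \frac{1123}{6758}\right)\right) - 12562 = \left(-13567 + \left(- \frac{3189}{10976} + \frac{1123}{6758}\right)\right) - 12562 = \left(-13567 - \frac{4612607}{37087904}\right) - 12562 = - \frac{503176206175}{37087904} - 12562 = - \frac{969074456223}{37087904}$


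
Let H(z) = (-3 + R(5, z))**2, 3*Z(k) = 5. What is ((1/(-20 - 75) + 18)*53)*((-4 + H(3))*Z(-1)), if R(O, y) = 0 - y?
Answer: 2898464/57 ≈ 50850.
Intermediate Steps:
Z(k) = 5/3 (Z(k) = (1/3)*5 = 5/3)
R(O, y) = -y
H(z) = (-3 - z)**2
((1/(-20 - 75) + 18)*53)*((-4 + H(3))*Z(-1)) = ((1/(-20 - 75) + 18)*53)*((-4 + (3 + 3)**2)*(5/3)) = ((1/(-95) + 18)*53)*((-4 + 6**2)*(5/3)) = ((-1/95 + 18)*53)*((-4 + 36)*(5/3)) = ((1709/95)*53)*(32*(5/3)) = (90577/95)*(160/3) = 2898464/57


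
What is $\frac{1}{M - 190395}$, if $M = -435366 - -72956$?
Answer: $- \frac{1}{552805} \approx -1.809 \cdot 10^{-6}$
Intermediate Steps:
$M = -362410$ ($M = -435366 + 72956 = -362410$)
$\frac{1}{M - 190395} = \frac{1}{-362410 - 190395} = \frac{1}{-552805} = - \frac{1}{552805}$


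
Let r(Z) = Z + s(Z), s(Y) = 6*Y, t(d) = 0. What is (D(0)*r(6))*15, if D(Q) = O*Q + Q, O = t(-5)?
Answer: 0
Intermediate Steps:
O = 0
r(Z) = 7*Z (r(Z) = Z + 6*Z = 7*Z)
D(Q) = Q (D(Q) = 0*Q + Q = 0 + Q = Q)
(D(0)*r(6))*15 = (0*(7*6))*15 = (0*42)*15 = 0*15 = 0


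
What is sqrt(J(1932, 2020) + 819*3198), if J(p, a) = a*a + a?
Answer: sqrt(6701582) ≈ 2588.7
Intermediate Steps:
J(p, a) = a + a**2 (J(p, a) = a**2 + a = a + a**2)
sqrt(J(1932, 2020) + 819*3198) = sqrt(2020*(1 + 2020) + 819*3198) = sqrt(2020*2021 + 2619162) = sqrt(4082420 + 2619162) = sqrt(6701582)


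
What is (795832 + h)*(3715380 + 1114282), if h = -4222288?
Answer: -16548624337872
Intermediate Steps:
(795832 + h)*(3715380 + 1114282) = (795832 - 4222288)*(3715380 + 1114282) = -3426456*4829662 = -16548624337872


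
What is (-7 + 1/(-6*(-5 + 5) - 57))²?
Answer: 160000/3249 ≈ 49.246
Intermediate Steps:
(-7 + 1/(-6*(-5 + 5) - 57))² = (-7 + 1/(-6*0 - 57))² = (-7 + 1/(0 - 57))² = (-7 + 1/(-57))² = (-7 - 1/57)² = (-400/57)² = 160000/3249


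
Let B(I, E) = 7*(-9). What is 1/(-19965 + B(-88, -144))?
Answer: -1/20028 ≈ -4.9930e-5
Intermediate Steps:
B(I, E) = -63
1/(-19965 + B(-88, -144)) = 1/(-19965 - 63) = 1/(-20028) = -1/20028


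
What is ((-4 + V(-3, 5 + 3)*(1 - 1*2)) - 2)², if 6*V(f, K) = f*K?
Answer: 4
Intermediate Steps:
V(f, K) = K*f/6 (V(f, K) = (f*K)/6 = (K*f)/6 = K*f/6)
((-4 + V(-3, 5 + 3)*(1 - 1*2)) - 2)² = ((-4 + ((⅙)*(5 + 3)*(-3))*(1 - 1*2)) - 2)² = ((-4 + ((⅙)*8*(-3))*(1 - 2)) - 2)² = ((-4 - 4*(-1)) - 2)² = ((-4 + 4) - 2)² = (0 - 2)² = (-2)² = 4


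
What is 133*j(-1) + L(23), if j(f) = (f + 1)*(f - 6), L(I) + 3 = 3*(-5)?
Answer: -18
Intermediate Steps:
L(I) = -18 (L(I) = -3 + 3*(-5) = -3 - 15 = -18)
j(f) = (1 + f)*(-6 + f)
133*j(-1) + L(23) = 133*(-6 + (-1)² - 5*(-1)) - 18 = 133*(-6 + 1 + 5) - 18 = 133*0 - 18 = 0 - 18 = -18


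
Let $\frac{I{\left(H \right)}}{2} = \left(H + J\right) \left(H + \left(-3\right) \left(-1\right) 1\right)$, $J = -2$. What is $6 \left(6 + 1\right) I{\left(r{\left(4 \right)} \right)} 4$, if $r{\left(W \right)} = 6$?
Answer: $12096$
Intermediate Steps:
$I{\left(H \right)} = 2 \left(-2 + H\right) \left(3 + H\right)$ ($I{\left(H \right)} = 2 \left(H - 2\right) \left(H + \left(-3\right) \left(-1\right) 1\right) = 2 \left(-2 + H\right) \left(H + 3 \cdot 1\right) = 2 \left(-2 + H\right) \left(H + 3\right) = 2 \left(-2 + H\right) \left(3 + H\right)$)
$6 \left(6 + 1\right) I{\left(r{\left(4 \right)} \right)} 4 = 6 \left(6 + 1\right) \left(-12 + 2 \cdot 6 + 2 \cdot 6^{2}\right) 4 = 6 \cdot 7 \left(-12 + 12 + 2 \cdot 36\right) 4 = 42 \left(-12 + 12 + 72\right) 4 = 42 \cdot 72 \cdot 4 = 3024 \cdot 4 = 12096$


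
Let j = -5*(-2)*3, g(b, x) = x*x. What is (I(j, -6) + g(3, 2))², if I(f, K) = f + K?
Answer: 784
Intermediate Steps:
g(b, x) = x²
j = 30 (j = 10*3 = 30)
I(f, K) = K + f
(I(j, -6) + g(3, 2))² = ((-6 + 30) + 2²)² = (24 + 4)² = 28² = 784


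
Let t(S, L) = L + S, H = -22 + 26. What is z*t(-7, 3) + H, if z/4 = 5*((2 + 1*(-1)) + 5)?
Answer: -476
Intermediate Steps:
H = 4
z = 120 (z = 4*(5*((2 + 1*(-1)) + 5)) = 4*(5*((2 - 1) + 5)) = 4*(5*(1 + 5)) = 4*(5*6) = 4*30 = 120)
z*t(-7, 3) + H = 120*(3 - 7) + 4 = 120*(-4) + 4 = -480 + 4 = -476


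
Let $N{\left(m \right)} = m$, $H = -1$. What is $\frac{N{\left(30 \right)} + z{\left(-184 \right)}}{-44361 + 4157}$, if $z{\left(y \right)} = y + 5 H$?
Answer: $\frac{159}{40204} \approx 0.0039548$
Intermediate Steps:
$z{\left(y \right)} = -5 + y$ ($z{\left(y \right)} = y + 5 \left(-1\right) = y - 5 = -5 + y$)
$\frac{N{\left(30 \right)} + z{\left(-184 \right)}}{-44361 + 4157} = \frac{30 - 189}{-44361 + 4157} = \frac{30 - 189}{-40204} = \left(-159\right) \left(- \frac{1}{40204}\right) = \frac{159}{40204}$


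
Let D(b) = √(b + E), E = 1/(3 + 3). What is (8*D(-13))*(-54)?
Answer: -72*I*√462 ≈ -1547.6*I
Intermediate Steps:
E = ⅙ (E = 1/6 = ⅙ ≈ 0.16667)
D(b) = √(⅙ + b) (D(b) = √(b + ⅙) = √(⅙ + b))
(8*D(-13))*(-54) = (8*(√(6 + 36*(-13))/6))*(-54) = (8*(√(6 - 468)/6))*(-54) = (8*(√(-462)/6))*(-54) = (8*((I*√462)/6))*(-54) = (8*(I*√462/6))*(-54) = (4*I*√462/3)*(-54) = -72*I*√462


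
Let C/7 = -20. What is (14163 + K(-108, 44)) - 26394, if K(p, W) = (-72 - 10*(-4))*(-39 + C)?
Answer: -6503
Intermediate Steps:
C = -140 (C = 7*(-20) = -140)
K(p, W) = 5728 (K(p, W) = (-72 - 10*(-4))*(-39 - 140) = (-72 + 40)*(-179) = -32*(-179) = 5728)
(14163 + K(-108, 44)) - 26394 = (14163 + 5728) - 26394 = 19891 - 26394 = -6503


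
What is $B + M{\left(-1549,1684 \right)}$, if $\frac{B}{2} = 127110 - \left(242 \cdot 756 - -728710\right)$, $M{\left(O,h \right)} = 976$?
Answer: $-1568128$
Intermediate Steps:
$B = -1569104$ ($B = 2 \left(127110 - \left(242 \cdot 756 - -728710\right)\right) = 2 \left(127110 - \left(182952 + 728710\right)\right) = 2 \left(127110 - 911662\right) = 2 \left(-784552\right) = -1569104$)
$B + M{\left(-1549,1684 \right)} = -1569104 + 976 = -1568128$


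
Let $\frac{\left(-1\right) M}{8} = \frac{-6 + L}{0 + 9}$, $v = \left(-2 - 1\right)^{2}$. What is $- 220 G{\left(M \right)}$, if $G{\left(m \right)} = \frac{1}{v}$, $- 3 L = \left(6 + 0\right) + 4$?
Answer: $- \frac{220}{9} \approx -24.444$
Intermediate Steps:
$L = - \frac{10}{3}$ ($L = - \frac{\left(6 + 0\right) + 4}{3} = - \frac{6 + 4}{3} = \left(- \frac{1}{3}\right) 10 = - \frac{10}{3} \approx -3.3333$)
$v = 9$ ($v = \left(-3\right)^{2} = 9$)
$M = \frac{224}{27}$ ($M = - 8 \frac{-6 - \frac{10}{3}}{0 + 9} = - 8 \left(- \frac{28}{3 \cdot 9}\right) = - 8 \left(\left(- \frac{28}{3}\right) \frac{1}{9}\right) = \left(-8\right) \left(- \frac{28}{27}\right) = \frac{224}{27} \approx 8.2963$)
$G{\left(m \right)} = \frac{1}{9}$
$- 220 G{\left(M \right)} = \left(-220\right) \frac{1}{9} = - \frac{220}{9}$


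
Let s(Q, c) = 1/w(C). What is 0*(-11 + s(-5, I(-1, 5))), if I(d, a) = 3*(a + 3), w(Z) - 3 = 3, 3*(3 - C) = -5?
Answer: 0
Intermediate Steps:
C = 14/3 (C = 3 - ⅓*(-5) = 3 + 5/3 = 14/3 ≈ 4.6667)
w(Z) = 6 (w(Z) = 3 + 3 = 6)
I(d, a) = 9 + 3*a (I(d, a) = 3*(3 + a) = 9 + 3*a)
s(Q, c) = ⅙ (s(Q, c) = 1/6 = ⅙)
0*(-11 + s(-5, I(-1, 5))) = 0*(-11 + ⅙) = 0*(-65/6) = 0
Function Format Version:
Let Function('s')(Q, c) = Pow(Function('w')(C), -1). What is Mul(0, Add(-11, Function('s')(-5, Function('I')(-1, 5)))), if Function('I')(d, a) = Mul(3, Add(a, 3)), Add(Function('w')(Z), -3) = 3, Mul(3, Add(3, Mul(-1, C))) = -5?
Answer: 0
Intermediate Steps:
C = Rational(14, 3) (C = Add(3, Mul(Rational(-1, 3), -5)) = Add(3, Rational(5, 3)) = Rational(14, 3) ≈ 4.6667)
Function('w')(Z) = 6 (Function('w')(Z) = Add(3, 3) = 6)
Function('I')(d, a) = Add(9, Mul(3, a)) (Function('I')(d, a) = Mul(3, Add(3, a)) = Add(9, Mul(3, a)))
Function('s')(Q, c) = Rational(1, 6) (Function('s')(Q, c) = Pow(6, -1) = Rational(1, 6))
Mul(0, Add(-11, Function('s')(-5, Function('I')(-1, 5)))) = Mul(0, Add(-11, Rational(1, 6))) = Mul(0, Rational(-65, 6)) = 0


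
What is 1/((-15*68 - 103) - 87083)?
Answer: -1/88206 ≈ -1.1337e-5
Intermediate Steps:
1/((-15*68 - 103) - 87083) = 1/((-1020 - 103) - 87083) = 1/(-1123 - 87083) = 1/(-88206) = -1/88206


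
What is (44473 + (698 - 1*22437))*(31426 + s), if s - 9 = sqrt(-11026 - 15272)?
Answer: 714643290 + 68202*I*sqrt(2922) ≈ 7.1464e+8 + 3.6867e+6*I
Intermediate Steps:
s = 9 + 3*I*sqrt(2922) (s = 9 + sqrt(-11026 - 15272) = 9 + sqrt(-26298) = 9 + 3*I*sqrt(2922) ≈ 9.0 + 162.17*I)
(44473 + (698 - 1*22437))*(31426 + s) = (44473 + (698 - 1*22437))*(31426 + (9 + 3*I*sqrt(2922))) = (44473 + (698 - 22437))*(31435 + 3*I*sqrt(2922)) = (44473 - 21739)*(31435 + 3*I*sqrt(2922)) = 22734*(31435 + 3*I*sqrt(2922)) = 714643290 + 68202*I*sqrt(2922)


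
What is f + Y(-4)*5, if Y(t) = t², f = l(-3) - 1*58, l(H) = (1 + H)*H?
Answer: 28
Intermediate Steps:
l(H) = H*(1 + H)
f = -52 (f = -3*(1 - 3) - 1*58 = -3*(-2) - 58 = 6 - 58 = -52)
f + Y(-4)*5 = -52 + (-4)²*5 = -52 + 16*5 = -52 + 80 = 28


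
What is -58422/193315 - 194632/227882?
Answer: -25469303642/22026504415 ≈ -1.1563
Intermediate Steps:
-58422/193315 - 194632/227882 = -58422*1/193315 - 194632*1/227882 = -58422/193315 - 97316/113941 = -25469303642/22026504415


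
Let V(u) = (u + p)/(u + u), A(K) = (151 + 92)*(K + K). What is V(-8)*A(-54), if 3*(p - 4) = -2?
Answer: -15309/2 ≈ -7654.5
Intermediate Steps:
A(K) = 486*K (A(K) = 243*(2*K) = 486*K)
p = 10/3 (p = 4 + (1/3)*(-2) = 4 - 2/3 = 10/3 ≈ 3.3333)
V(u) = (10/3 + u)/(2*u) (V(u) = (u + 10/3)/(u + u) = (10/3 + u)/((2*u)) = (10/3 + u)*(1/(2*u)) = (10/3 + u)/(2*u))
V(-8)*A(-54) = ((1/6)*(10 + 3*(-8))/(-8))*(486*(-54)) = ((1/6)*(-1/8)*(10 - 24))*(-26244) = ((1/6)*(-1/8)*(-14))*(-26244) = (7/24)*(-26244) = -15309/2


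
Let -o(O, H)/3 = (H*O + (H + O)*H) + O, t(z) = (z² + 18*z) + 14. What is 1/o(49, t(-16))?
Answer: 1/4173 ≈ 0.00023964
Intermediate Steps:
t(z) = 14 + z² + 18*z
o(O, H) = -3*O - 3*H*O - 3*H*(H + O) (o(O, H) = -3*((H*O + (H + O)*H) + O) = -3*((H*O + H*(H + O)) + O) = -3*(O + H*O + H*(H + O)) = -3*O - 3*H*O - 3*H*(H + O))
1/o(49, t(-16)) = 1/(-3*49 - 3*(14 + (-16)² + 18*(-16))² - 6*(14 + (-16)² + 18*(-16))*49) = 1/(-147 - 3*(14 + 256 - 288)² - 6*(14 + 256 - 288)*49) = 1/(-147 - 3*(-18)² - 6*(-18)*49) = 1/(-147 - 3*324 + 5292) = 1/(-147 - 972 + 5292) = 1/4173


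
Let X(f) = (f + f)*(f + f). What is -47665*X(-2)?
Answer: -762640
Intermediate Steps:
X(f) = 4*f**2 (X(f) = (2*f)*(2*f) = 4*f**2)
-47665*X(-2) = -190660*(-2)**2 = -190660*4 = -47665*16 = -762640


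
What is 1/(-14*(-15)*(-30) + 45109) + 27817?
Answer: 1079549954/38809 ≈ 27817.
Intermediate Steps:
1/(-14*(-15)*(-30) + 45109) + 27817 = 1/(210*(-30) + 45109) + 27817 = 1/(-6300 + 45109) + 27817 = 1/38809 + 27817 = 1079549954/38809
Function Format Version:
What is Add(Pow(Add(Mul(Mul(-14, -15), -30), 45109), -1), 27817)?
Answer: Rational(1079549954, 38809) ≈ 27817.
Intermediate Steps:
Add(Pow(Add(Mul(Mul(-14, -15), -30), 45109), -1), 27817) = Add(Pow(Add(Mul(210, -30), 45109), -1), 27817) = Add(Pow(Add(-6300, 45109), -1), 27817) = Add(Pow(38809, -1), 27817) = Add(Rational(1, 38809), 27817) = Rational(1079549954, 38809)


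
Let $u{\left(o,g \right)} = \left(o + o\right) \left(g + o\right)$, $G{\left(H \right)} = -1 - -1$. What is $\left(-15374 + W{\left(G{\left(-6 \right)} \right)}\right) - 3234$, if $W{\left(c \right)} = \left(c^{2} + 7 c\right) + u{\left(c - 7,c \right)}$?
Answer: $-18510$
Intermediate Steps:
$G{\left(H \right)} = 0$ ($G{\left(H \right)} = -1 + 1 = 0$)
$u{\left(o,g \right)} = 2 o \left(g + o\right)$
$W{\left(c \right)} = c^{2} + 7 c + 2 \left(-7 + c\right) \left(-7 + 2 c\right)$ ($W{\left(c \right)} = \left(c^{2} + 7 c\right) + 2 \left(c - 7\right) \left(c + \left(c - 7\right)\right) = \left(c^{2} + 7 c\right) + 2 \left(-7 + c\right) \left(c + \left(-7 + c\right)\right) = \left(c^{2} + 7 c\right) + 2 \left(-7 + c\right) \left(-7 + 2 c\right) = c^{2} + 7 c + 2 \left(-7 + c\right) \left(-7 + 2 c\right)$)
$\left(-15374 + W{\left(G{\left(-6 \right)} \right)}\right) - 3234 = \left(-15374 + \left(98 - 0 + 5 \cdot 0^{2}\right)\right) - 3234 = \left(-15374 + \left(98 + 0 + 5 \cdot 0\right)\right) - 3234 = \left(-15374 + \left(98 + 0 + 0\right)\right) - 3234 = \left(-15374 + 98\right) - 3234 = -15276 - 3234 = -18510$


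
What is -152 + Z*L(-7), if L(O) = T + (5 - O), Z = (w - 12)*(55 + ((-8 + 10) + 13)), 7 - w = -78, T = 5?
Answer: 86718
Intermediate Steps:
w = 85 (w = 7 - 1*(-78) = 7 + 78 = 85)
Z = 5110 (Z = (85 - 12)*(55 + ((-8 + 10) + 13)) = 73*(55 + (2 + 13)) = 73*(55 + 15) = 73*70 = 5110)
L(O) = 10 - O (L(O) = 5 + (5 - O) = 10 - O)
-152 + Z*L(-7) = -152 + 5110*(10 - 1*(-7)) = -152 + 5110*(10 + 7) = -152 + 5110*17 = -152 + 86870 = 86718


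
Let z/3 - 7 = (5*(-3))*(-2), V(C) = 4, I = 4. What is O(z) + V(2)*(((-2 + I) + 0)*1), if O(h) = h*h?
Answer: 12329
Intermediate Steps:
z = 111 (z = 21 + 3*((5*(-3))*(-2)) = 21 + 3*(-15*(-2)) = 21 + 3*30 = 21 + 90 = 111)
O(h) = h²
O(z) + V(2)*(((-2 + I) + 0)*1) = 111² + 4*(((-2 + 4) + 0)*1) = 12321 + 4*((2 + 0)*1) = 12321 + 4*(2*1) = 12321 + 4*2 = 12321 + 8 = 12329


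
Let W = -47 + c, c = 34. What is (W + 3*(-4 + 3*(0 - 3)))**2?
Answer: 2704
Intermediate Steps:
W = -13 (W = -47 + 34 = -13)
(W + 3*(-4 + 3*(0 - 3)))**2 = (-13 + 3*(-4 + 3*(0 - 3)))**2 = (-13 + 3*(-4 + 3*(-3)))**2 = (-13 + 3*(-4 - 9))**2 = (-13 + 3*(-13))**2 = (-13 - 39)**2 = (-52)**2 = 2704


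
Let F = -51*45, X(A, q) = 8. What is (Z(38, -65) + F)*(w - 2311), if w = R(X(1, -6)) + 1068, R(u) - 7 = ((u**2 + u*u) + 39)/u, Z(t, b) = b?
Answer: 2867695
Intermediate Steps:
F = -2295
R(u) = 7 + (39 + 2*u**2)/u (R(u) = 7 + ((u**2 + u*u) + 39)/u = 7 + ((u**2 + u**2) + 39)/u = 7 + (2*u**2 + 39)/u = 7 + (39 + 2*u**2)/u)
w = 8767/8 (w = (7 + 2*8 + 39/8) + 1068 = (7 + 16 + 39*(1/8)) + 1068 = (7 + 16 + 39/8) + 1068 = 223/8 + 1068 = 8767/8 ≈ 1095.9)
(Z(38, -65) + F)*(w - 2311) = (-65 - 2295)*(8767/8 - 2311) = -2360*(-9721/8) = 2867695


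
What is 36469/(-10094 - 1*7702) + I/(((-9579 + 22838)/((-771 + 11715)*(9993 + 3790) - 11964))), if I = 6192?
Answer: 16620294890437945/235957164 ≈ 7.0438e+7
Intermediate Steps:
36469/(-10094 - 1*7702) + I/(((-9579 + 22838)/((-771 + 11715)*(9993 + 3790) - 11964))) = 36469/(-10094 - 1*7702) + 6192/(((-9579 + 22838)/((-771 + 11715)*(9993 + 3790) - 11964))) = 36469/(-10094 - 7702) + 6192/((13259/(10944*13783 - 11964))) = 36469/(-17796) + 6192/((13259/(150841152 - 11964))) = 36469*(-1/17796) + 6192/((13259/150829188)) = -36469/17796 + 6192/((13259*(1/150829188))) = -36469/17796 + 6192/(13259/150829188) = -36469/17796 + 6192*(150829188/13259) = -36469/17796 + 933934332096/13259 = 16620294890437945/235957164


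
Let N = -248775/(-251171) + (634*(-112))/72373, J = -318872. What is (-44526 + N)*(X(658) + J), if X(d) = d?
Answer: 36794330396846430902/2596856969 ≈ 1.4169e+10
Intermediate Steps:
N = 24206101/2596856969 (N = -248775*(-1/251171) - 71008*1/72373 = 248775/251171 - 10144/10339 = 24206101/2596856969 ≈ 0.0093213)
(-44526 + N)*(X(658) + J) = (-44526 + 24206101/2596856969)*(658 - 318872) = -115627629195593/2596856969*(-318214) = 36794330396846430902/2596856969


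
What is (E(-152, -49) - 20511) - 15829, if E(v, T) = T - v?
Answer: -36237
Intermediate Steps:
(E(-152, -49) - 20511) - 15829 = ((-49 - 1*(-152)) - 20511) - 15829 = ((-49 + 152) - 20511) - 15829 = (103 - 20511) - 15829 = -20408 - 15829 = -36237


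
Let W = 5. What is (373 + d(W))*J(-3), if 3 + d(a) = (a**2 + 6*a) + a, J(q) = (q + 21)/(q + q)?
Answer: -1290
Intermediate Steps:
J(q) = (21 + q)/(2*q) (J(q) = (21 + q)/((2*q)) = (21 + q)*(1/(2*q)) = (21 + q)/(2*q))
d(a) = -3 + a**2 + 7*a (d(a) = -3 + ((a**2 + 6*a) + a) = -3 + (a**2 + 7*a) = -3 + a**2 + 7*a)
(373 + d(W))*J(-3) = (373 + (-3 + 5**2 + 7*5))*((1/2)*(21 - 3)/(-3)) = (373 + (-3 + 25 + 35))*((1/2)*(-1/3)*18) = (373 + 57)*(-3) = 430*(-3) = -1290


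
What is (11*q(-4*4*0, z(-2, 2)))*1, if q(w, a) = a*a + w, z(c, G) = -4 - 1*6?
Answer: 1100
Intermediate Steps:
z(c, G) = -10 (z(c, G) = -4 - 6 = -10)
q(w, a) = w + a**2 (q(w, a) = a**2 + w = w + a**2)
(11*q(-4*4*0, z(-2, 2)))*1 = (11*(-4*4*0 + (-10)**2))*1 = (11*(-16*0 + 100))*1 = (11*(0 + 100))*1 = (11*100)*1 = 1100*1 = 1100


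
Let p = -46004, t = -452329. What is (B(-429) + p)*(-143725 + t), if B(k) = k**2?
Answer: -82277505998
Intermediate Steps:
(B(-429) + p)*(-143725 + t) = ((-429)**2 - 46004)*(-143725 - 452329) = (184041 - 46004)*(-596054) = 138037*(-596054) = -82277505998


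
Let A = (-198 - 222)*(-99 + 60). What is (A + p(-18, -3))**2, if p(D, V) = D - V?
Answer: 267813225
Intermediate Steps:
A = 16380 (A = -420*(-39) = 16380)
(A + p(-18, -3))**2 = (16380 + (-18 - 1*(-3)))**2 = (16380 + (-18 + 3))**2 = (16380 - 15)**2 = 16365**2 = 267813225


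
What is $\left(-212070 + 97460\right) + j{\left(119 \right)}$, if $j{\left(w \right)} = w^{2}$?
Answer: $-100449$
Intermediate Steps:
$\left(-212070 + 97460\right) + j{\left(119 \right)} = \left(-212070 + 97460\right) + 119^{2} = -114610 + 14161 = -100449$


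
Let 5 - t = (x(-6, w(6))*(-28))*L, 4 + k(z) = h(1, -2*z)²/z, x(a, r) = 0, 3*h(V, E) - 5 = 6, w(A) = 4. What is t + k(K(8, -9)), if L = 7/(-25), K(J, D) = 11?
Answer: 20/9 ≈ 2.2222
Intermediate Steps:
h(V, E) = 11/3 (h(V, E) = 5/3 + (⅓)*6 = 5/3 + 2 = 11/3)
L = -7/25 (L = 7*(-1/25) = -7/25 ≈ -0.28000)
k(z) = -4 + 121/(9*z) (k(z) = -4 + (11/3)²/z = -4 + 121/(9*z))
t = 5 (t = 5 - 0*(-28)*(-7)/25 = 5 - 0*(-7)/25 = 5 - 1*0 = 5 + 0 = 5)
t + k(K(8, -9)) = 5 + (-4 + (121/9)/11) = 5 + (-4 + (121/9)*(1/11)) = 5 + (-4 + 11/9) = 5 - 25/9 = 20/9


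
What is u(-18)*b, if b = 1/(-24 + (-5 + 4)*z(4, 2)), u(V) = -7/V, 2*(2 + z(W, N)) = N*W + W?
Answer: -1/72 ≈ -0.013889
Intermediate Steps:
z(W, N) = -2 + W/2 + N*W/2 (z(W, N) = -2 + (N*W + W)/2 = -2 + (W + N*W)/2 = -2 + (W/2 + N*W/2) = -2 + W/2 + N*W/2)
b = -1/28 (b = 1/(-24 + (-5 + 4)*(-2 + (½)*4 + (½)*2*4)) = 1/(-24 - (-2 + 2 + 4)) = 1/(-24 - 1*4) = 1/(-24 - 4) = 1/(-28) = -1/28 ≈ -0.035714)
u(-18)*b = -7/(-18)*(-1/28) = -7*(-1/18)*(-1/28) = (7/18)*(-1/28) = -1/72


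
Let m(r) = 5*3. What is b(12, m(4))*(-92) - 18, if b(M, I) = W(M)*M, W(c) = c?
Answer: -13266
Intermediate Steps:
m(r) = 15
b(M, I) = M² (b(M, I) = M*M = M²)
b(12, m(4))*(-92) - 18 = 12²*(-92) - 18 = 144*(-92) - 18 = -13248 - 18 = -13266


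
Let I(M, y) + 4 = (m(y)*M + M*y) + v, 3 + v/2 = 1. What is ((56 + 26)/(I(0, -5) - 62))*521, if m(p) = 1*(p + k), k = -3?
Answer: -21361/35 ≈ -610.31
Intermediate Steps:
v = -4 (v = -6 + 2*1 = -6 + 2 = -4)
m(p) = -3 + p (m(p) = 1*(p - 3) = 1*(-3 + p) = -3 + p)
I(M, y) = -8 + M*y + M*(-3 + y) (I(M, y) = -4 + (((-3 + y)*M + M*y) - 4) = -4 + ((M*(-3 + y) + M*y) - 4) = -4 + ((M*y + M*(-3 + y)) - 4) = -4 + (-4 + M*y + M*(-3 + y)) = -8 + M*y + M*(-3 + y))
((56 + 26)/(I(0, -5) - 62))*521 = ((56 + 26)/((-8 + 0*(-5) + 0*(-3 - 5)) - 62))*521 = (82/((-8 + 0 + 0*(-8)) - 62))*521 = (82/((-8 + 0 + 0) - 62))*521 = (82/(-8 - 62))*521 = (82/(-70))*521 = (82*(-1/70))*521 = -41/35*521 = -21361/35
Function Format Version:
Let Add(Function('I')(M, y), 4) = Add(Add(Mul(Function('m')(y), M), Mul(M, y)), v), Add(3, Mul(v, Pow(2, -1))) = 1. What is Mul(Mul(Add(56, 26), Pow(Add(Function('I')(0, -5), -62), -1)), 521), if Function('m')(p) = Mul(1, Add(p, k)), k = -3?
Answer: Rational(-21361, 35) ≈ -610.31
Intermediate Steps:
v = -4 (v = Add(-6, Mul(2, 1)) = Add(-6, 2) = -4)
Function('m')(p) = Add(-3, p) (Function('m')(p) = Mul(1, Add(p, -3)) = Mul(1, Add(-3, p)) = Add(-3, p))
Function('I')(M, y) = Add(-8, Mul(M, y), Mul(M, Add(-3, y))) (Function('I')(M, y) = Add(-4, Add(Add(Mul(Add(-3, y), M), Mul(M, y)), -4)) = Add(-4, Add(Add(Mul(M, Add(-3, y)), Mul(M, y)), -4)) = Add(-4, Add(Add(Mul(M, y), Mul(M, Add(-3, y))), -4)) = Add(-4, Add(-4, Mul(M, y), Mul(M, Add(-3, y)))) = Add(-8, Mul(M, y), Mul(M, Add(-3, y))))
Mul(Mul(Add(56, 26), Pow(Add(Function('I')(0, -5), -62), -1)), 521) = Mul(Mul(Add(56, 26), Pow(Add(Add(-8, Mul(0, -5), Mul(0, Add(-3, -5))), -62), -1)), 521) = Mul(Mul(82, Pow(Add(Add(-8, 0, Mul(0, -8)), -62), -1)), 521) = Mul(Mul(82, Pow(Add(Add(-8, 0, 0), -62), -1)), 521) = Mul(Mul(82, Pow(Add(-8, -62), -1)), 521) = Mul(Mul(82, Pow(-70, -1)), 521) = Mul(Mul(82, Rational(-1, 70)), 521) = Mul(Rational(-41, 35), 521) = Rational(-21361, 35)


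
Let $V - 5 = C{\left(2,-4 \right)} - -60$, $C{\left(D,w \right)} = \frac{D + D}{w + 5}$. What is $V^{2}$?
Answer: $4761$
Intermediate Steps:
$C{\left(D,w \right)} = \frac{2 D}{5 + w}$
$V = 69$ ($V = 5 + \left(2 \cdot 2 \frac{1}{5 - 4} - -60\right) = 5 + \left(2 \cdot 2 \cdot 1^{-1} + 60\right) = 5 + \left(2 \cdot 2 \cdot 1 + 60\right) = 5 + \left(4 + 60\right) = 5 + 64 = 69$)
$V^{2} = 69^{2} = 4761$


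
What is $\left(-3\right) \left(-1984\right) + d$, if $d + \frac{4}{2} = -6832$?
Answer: $-882$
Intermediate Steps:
$d = -6834$ ($d = -2 - 6832 = -6834$)
$\left(-3\right) \left(-1984\right) + d = \left(-3\right) \left(-1984\right) - 6834 = 5952 - 6834 = -882$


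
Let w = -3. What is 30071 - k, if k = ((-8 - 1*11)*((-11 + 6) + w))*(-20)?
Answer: 33111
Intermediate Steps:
k = -3040 (k = ((-8 - 1*11)*((-11 + 6) - 3))*(-20) = ((-8 - 11)*(-5 - 3))*(-20) = -19*(-8)*(-20) = 152*(-20) = -3040)
30071 - k = 30071 - 1*(-3040) = 30071 + 3040 = 33111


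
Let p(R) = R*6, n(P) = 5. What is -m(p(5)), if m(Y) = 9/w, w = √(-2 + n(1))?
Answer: -3*√3 ≈ -5.1962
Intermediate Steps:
p(R) = 6*R
w = √3 (w = √(-2 + 5) = √3 ≈ 1.7320)
m(Y) = 3*√3 (m(Y) = 9/(√3) = 9*(√3/3) = 3*√3)
-m(p(5)) = -3*√3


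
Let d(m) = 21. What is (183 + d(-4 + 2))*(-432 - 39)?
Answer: -96084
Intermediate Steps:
(183 + d(-4 + 2))*(-432 - 39) = (183 + 21)*(-432 - 39) = 204*(-471) = -96084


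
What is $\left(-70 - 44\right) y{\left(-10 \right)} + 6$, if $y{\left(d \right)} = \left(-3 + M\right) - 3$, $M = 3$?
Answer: $348$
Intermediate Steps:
$y{\left(d \right)} = -3$ ($y{\left(d \right)} = \left(-3 + 3\right) - 3 = 0 - 3 = -3$)
$\left(-70 - 44\right) y{\left(-10 \right)} + 6 = \left(-70 - 44\right) \left(-3\right) + 6 = \left(-114\right) \left(-3\right) + 6 = 342 + 6 = 348$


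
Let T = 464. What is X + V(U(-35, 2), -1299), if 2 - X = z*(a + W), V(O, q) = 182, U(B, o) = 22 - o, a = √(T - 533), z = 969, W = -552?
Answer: 535072 - 969*I*√69 ≈ 5.3507e+5 - 8049.1*I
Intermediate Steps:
a = I*√69 (a = √(464 - 533) = √(-69) = I*√69 ≈ 8.3066*I)
X = 534890 - 969*I*√69 (X = 2 - 969*(I*√69 - 552) = 2 - 969*(-552 + I*√69) = 2 - (-534888 + 969*I*√69) = 2 + (534888 - 969*I*√69) = 534890 - 969*I*√69 ≈ 5.3489e+5 - 8049.1*I)
X + V(U(-35, 2), -1299) = (534890 - 969*I*√69) + 182 = 535072 - 969*I*√69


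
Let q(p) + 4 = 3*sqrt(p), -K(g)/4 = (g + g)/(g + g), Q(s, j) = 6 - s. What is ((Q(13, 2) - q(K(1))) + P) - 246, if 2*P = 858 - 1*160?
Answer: 100 - 6*I ≈ 100.0 - 6.0*I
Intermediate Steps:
K(g) = -4 (K(g) = -4*(g + g)/(g + g) = -4*2*g/(2*g) = -4*2*g*1/(2*g) = -4*1 = -4)
q(p) = -4 + 3*sqrt(p)
P = 349 (P = (858 - 1*160)/2 = (858 - 160)/2 = (1/2)*698 = 349)
((Q(13, 2) - q(K(1))) + P) - 246 = (((6 - 1*13) - (-4 + 3*sqrt(-4))) + 349) - 246 = (((6 - 13) - (-4 + 3*(2*I))) + 349) - 246 = ((-7 - (-4 + 6*I)) + 349) - 246 = ((-7 + (4 - 6*I)) + 349) - 246 = ((-3 - 6*I) + 349) - 246 = (346 - 6*I) - 246 = 100 - 6*I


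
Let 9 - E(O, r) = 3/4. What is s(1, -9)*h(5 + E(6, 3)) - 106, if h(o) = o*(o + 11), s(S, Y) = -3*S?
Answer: -17119/16 ≈ -1069.9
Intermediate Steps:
E(O, r) = 33/4 (E(O, r) = 9 - 3/4 = 9 - 1*¾ = 9 - ¾ = 33/4)
h(o) = o*(11 + o)
s(1, -9)*h(5 + E(6, 3)) - 106 = (-3*1)*((5 + 33/4)*(11 + (5 + 33/4))) - 106 = -159*(11 + 53/4)/4 - 106 = -159*97/(4*4) - 106 = -3*5141/16 - 106 = -15423/16 - 106 = -17119/16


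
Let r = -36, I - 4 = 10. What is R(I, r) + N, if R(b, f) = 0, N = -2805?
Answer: -2805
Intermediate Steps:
I = 14 (I = 4 + 10 = 14)
R(I, r) + N = 0 - 2805 = -2805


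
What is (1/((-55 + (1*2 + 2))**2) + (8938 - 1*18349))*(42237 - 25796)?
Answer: -402442962410/2601 ≈ -1.5473e+8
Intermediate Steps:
(1/((-55 + (1*2 + 2))**2) + (8938 - 1*18349))*(42237 - 25796) = (1/((-55 + (2 + 2))**2) + (8938 - 18349))*16441 = (1/((-55 + 4)**2) - 9411)*16441 = (1/((-51)**2) - 9411)*16441 = (1/2601 - 9411)*16441 = -24478010/2601*16441 = -402442962410/2601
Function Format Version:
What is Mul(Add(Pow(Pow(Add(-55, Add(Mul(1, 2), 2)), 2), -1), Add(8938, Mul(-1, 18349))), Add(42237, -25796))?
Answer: Rational(-402442962410, 2601) ≈ -1.5473e+8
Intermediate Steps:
Mul(Add(Pow(Pow(Add(-55, Add(Mul(1, 2), 2)), 2), -1), Add(8938, Mul(-1, 18349))), Add(42237, -25796)) = Mul(Add(Pow(Pow(Add(-55, Add(2, 2)), 2), -1), Add(8938, -18349)), 16441) = Mul(Add(Pow(Pow(Add(-55, 4), 2), -1), -9411), 16441) = Mul(Add(Pow(Pow(-51, 2), -1), -9411), 16441) = Mul(Add(Pow(2601, -1), -9411), 16441) = Mul(Add(Rational(1, 2601), -9411), 16441) = Mul(Rational(-24478010, 2601), 16441) = Rational(-402442962410, 2601)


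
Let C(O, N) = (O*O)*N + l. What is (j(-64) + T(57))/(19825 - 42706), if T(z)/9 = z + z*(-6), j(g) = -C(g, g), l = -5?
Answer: -86528/7627 ≈ -11.345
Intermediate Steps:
C(O, N) = -5 + N*O² (C(O, N) = (O*O)*N - 5 = O²*N - 5 = N*O² - 5 = -5 + N*O²)
j(g) = 5 - g³ (j(g) = -(-5 + g*g²) = -(-5 + g³) = 5 - g³)
T(z) = -45*z (T(z) = 9*(z + z*(-6)) = 9*(z - 6*z) = 9*(-5*z) = -45*z)
(j(-64) + T(57))/(19825 - 42706) = ((5 - 1*(-64)³) - 45*57)/(19825 - 42706) = ((5 - 1*(-262144)) - 2565)/(-22881) = ((5 + 262144) - 2565)*(-1/22881) = (262149 - 2565)*(-1/22881) = 259584*(-1/22881) = -86528/7627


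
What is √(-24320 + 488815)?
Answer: √464495 ≈ 681.54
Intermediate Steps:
√(-24320 + 488815) = √464495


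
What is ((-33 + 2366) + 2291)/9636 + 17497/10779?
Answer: 18203599/8655537 ≈ 2.1031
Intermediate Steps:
((-33 + 2366) + 2291)/9636 + 17497/10779 = (2333 + 2291)*(1/9636) + 17497*(1/10779) = 4624*(1/9636) + 17497/10779 = 1156/2409 + 17497/10779 = 18203599/8655537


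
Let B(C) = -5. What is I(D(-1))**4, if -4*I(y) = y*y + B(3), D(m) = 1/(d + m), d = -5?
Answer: 1026625681/429981696 ≈ 2.3876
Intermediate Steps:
D(m) = 1/(-5 + m)
I(y) = 5/4 - y**2/4 (I(y) = -(y*y - 5)/4 = -(y**2 - 5)/4 = -(-5 + y**2)/4 = 5/4 - y**2/4)
I(D(-1))**4 = (5/4 - 1/(4*(-5 - 1)**2))**4 = (5/4 - (1/(-6))**2/4)**4 = (5/4 - (-1/6)**2/4)**4 = (5/4 - 1/4*1/36)**4 = (5/4 - 1/144)**4 = (179/144)**4 = 1026625681/429981696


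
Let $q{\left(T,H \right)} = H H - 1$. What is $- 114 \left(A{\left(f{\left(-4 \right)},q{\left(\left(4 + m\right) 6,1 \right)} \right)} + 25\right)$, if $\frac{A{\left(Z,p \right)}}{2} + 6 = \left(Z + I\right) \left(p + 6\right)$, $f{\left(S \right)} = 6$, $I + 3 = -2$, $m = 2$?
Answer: $-2850$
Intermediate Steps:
$I = -5$ ($I = -3 - 2 = -5$)
$q{\left(T,H \right)} = -1 + H^{2}$ ($q{\left(T,H \right)} = H^{2} - 1 = -1 + H^{2}$)
$A{\left(Z,p \right)} = -12 + 2 \left(-5 + Z\right) \left(6 + p\right)$ ($A{\left(Z,p \right)} = -12 + 2 \left(Z - 5\right) \left(p + 6\right) = -12 + 2 \left(-5 + Z\right) \left(6 + p\right)$)
$- 114 \left(A{\left(f{\left(-4 \right)},q{\left(\left(4 + m\right) 6,1 \right)} \right)} + 25\right) = - 114 \left(\left(-72 - 10 \left(-1 + 1^{2}\right) + 12 \cdot 6 + 2 \cdot 6 \left(-1 + 1^{2}\right)\right) + 25\right) = - 114 \left(\left(-72 - 10 \left(-1 + 1\right) + 72 + 2 \cdot 6 \left(-1 + 1\right)\right) + 25\right) = - 114 \left(\left(-72 - 0 + 72 + 2 \cdot 6 \cdot 0\right) + 25\right) = - 114 \left(\left(-72 + 0 + 72 + 0\right) + 25\right) = - 114 \left(0 + 25\right) = \left(-114\right) 25 = -2850$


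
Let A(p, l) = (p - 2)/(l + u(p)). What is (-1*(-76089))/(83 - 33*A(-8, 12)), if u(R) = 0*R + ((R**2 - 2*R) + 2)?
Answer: 3576183/4066 ≈ 879.53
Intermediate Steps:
u(R) = 2 + R**2 - 2*R (u(R) = 0 + (2 + R**2 - 2*R) = 2 + R**2 - 2*R)
A(p, l) = (-2 + p)/(2 + l + p**2 - 2*p) (A(p, l) = (p - 2)/(l + (2 + p**2 - 2*p)) = (-2 + p)/(2 + l + p**2 - 2*p))
(-1*(-76089))/(83 - 33*A(-8, 12)) = (-1*(-76089))/(83 - 33*(-2 - 8)/(2 + 12 + (-8)**2 - 2*(-8))) = 76089/(83 - 33*(-10)/(2 + 12 + 64 + 16)) = 76089/(83 - 33*(-10)/94) = 76089/(83 - 33*(-5/47)) = 76089/(83 + 165/47) = 76089/(4066/47) = 76089*(47/4066) = 3576183/4066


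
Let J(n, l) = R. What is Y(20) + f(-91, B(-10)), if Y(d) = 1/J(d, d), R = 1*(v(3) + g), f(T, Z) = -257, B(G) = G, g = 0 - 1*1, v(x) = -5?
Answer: -1543/6 ≈ -257.17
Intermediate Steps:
g = -1 (g = 0 - 1 = -1)
R = -6 (R = 1*(-5 - 1) = 1*(-6) = -6)
J(n, l) = -6
Y(d) = -⅙ (Y(d) = 1/(-6) = -⅙)
Y(20) + f(-91, B(-10)) = -⅙ - 257 = -1543/6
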